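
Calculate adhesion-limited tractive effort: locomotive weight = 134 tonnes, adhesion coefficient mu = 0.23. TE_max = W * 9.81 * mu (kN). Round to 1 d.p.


TE_max = W * g * mu
TE_max = 134 * 9.81 * 0.23
TE_max = 1314.54 * 0.23
TE_max = 302.3 kN

302.3


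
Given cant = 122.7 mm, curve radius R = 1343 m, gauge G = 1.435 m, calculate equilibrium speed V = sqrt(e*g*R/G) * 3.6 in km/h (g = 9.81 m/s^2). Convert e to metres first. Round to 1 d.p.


Convert cant: e = 122.7 mm = 0.1227 m
V_ms = sqrt(0.1227 * 9.81 * 1343 / 1.435)
V_ms = sqrt(1126.516823) = 33.5636 m/s
V = 33.5636 * 3.6 = 120.8 km/h

120.8


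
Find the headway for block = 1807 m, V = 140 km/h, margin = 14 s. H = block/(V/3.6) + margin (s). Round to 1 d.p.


V = 140 / 3.6 = 38.8889 m/s
Block traversal time = 1807 / 38.8889 = 46.4657 s
Headway = 46.4657 + 14
Headway = 60.5 s

60.5


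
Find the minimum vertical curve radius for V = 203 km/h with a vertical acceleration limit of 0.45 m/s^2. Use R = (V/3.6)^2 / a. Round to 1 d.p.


Convert speed: V = 203 / 3.6 = 56.3889 m/s
V^2 = 3179.7068 m^2/s^2
R_v = 3179.7068 / 0.45
R_v = 7066.0 m

7066.0


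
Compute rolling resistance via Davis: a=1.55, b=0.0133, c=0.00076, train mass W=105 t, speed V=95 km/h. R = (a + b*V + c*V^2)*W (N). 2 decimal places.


b*V = 0.0133 * 95 = 1.2635
c*V^2 = 0.00076 * 9025 = 6.859
R_per_t = 1.55 + 1.2635 + 6.859 = 9.6725 N/t
R_total = 9.6725 * 105 = 1015.61 N

1015.61


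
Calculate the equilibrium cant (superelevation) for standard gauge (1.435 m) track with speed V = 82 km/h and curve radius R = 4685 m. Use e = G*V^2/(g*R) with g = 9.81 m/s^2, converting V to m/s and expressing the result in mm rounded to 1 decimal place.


Convert speed: V = 82 / 3.6 = 22.7778 m/s
Apply formula: e = 1.435 * 22.7778^2 / (9.81 * 4685)
e = 1.435 * 518.8272 / 45959.85
e = 0.016199 m = 16.2 mm

16.2


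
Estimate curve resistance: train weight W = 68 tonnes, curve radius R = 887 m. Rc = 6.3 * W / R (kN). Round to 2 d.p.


Rc = 6.3 * W / R
Rc = 6.3 * 68 / 887
Rc = 428.4 / 887
Rc = 0.48 kN

0.48


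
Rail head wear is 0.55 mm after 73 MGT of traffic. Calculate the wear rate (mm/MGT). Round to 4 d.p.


Wear rate = total wear / cumulative tonnage
Rate = 0.55 / 73
Rate = 0.0075 mm/MGT

0.0075


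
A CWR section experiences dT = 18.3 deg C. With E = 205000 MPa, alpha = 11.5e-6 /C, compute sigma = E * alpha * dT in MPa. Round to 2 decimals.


sigma = E * alpha * dT
sigma = 205000 * 11.5e-6 * 18.3
sigma = 2.3575 * 18.3
sigma = 43.14 MPa

43.14


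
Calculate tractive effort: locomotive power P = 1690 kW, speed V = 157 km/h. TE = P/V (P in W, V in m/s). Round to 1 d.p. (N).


Convert: P = 1690 kW = 1690000 W
V = 157 / 3.6 = 43.6111 m/s
TE = 1690000 / 43.6111
TE = 38751.6 N

38751.6


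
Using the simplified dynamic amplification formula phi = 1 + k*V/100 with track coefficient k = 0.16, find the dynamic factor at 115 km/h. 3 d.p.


phi = 1 + k * V / 100
phi = 1 + 0.16 * 115 / 100
phi = 1 + 0.184
phi = 1.184

1.184


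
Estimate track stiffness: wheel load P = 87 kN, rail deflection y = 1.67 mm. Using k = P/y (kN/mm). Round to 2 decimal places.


Track stiffness k = P / y
k = 87 / 1.67
k = 52.10 kN/mm

52.10


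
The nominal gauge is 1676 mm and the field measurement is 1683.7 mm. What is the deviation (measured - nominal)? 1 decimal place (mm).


Deviation = measured - nominal
Deviation = 1683.7 - 1676
Deviation = 7.7 mm

7.7


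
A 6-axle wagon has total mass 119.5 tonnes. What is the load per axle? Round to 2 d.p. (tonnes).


Load per axle = total weight / number of axles
Load = 119.5 / 6
Load = 19.92 tonnes

19.92


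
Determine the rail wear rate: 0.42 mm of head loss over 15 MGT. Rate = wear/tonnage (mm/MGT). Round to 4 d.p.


Wear rate = total wear / cumulative tonnage
Rate = 0.42 / 15
Rate = 0.0280 mm/MGT

0.0280


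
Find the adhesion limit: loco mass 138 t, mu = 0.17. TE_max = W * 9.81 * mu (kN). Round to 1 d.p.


TE_max = W * g * mu
TE_max = 138 * 9.81 * 0.17
TE_max = 1353.78 * 0.17
TE_max = 230.1 kN

230.1


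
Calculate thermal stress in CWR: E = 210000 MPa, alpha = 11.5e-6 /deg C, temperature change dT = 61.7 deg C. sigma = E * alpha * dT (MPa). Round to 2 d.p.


sigma = E * alpha * dT
sigma = 210000 * 11.5e-6 * 61.7
sigma = 2.415 * 61.7
sigma = 149.01 MPa

149.01


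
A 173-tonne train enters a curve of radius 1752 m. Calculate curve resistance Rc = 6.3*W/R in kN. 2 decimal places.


Rc = 6.3 * W / R
Rc = 6.3 * 173 / 1752
Rc = 1089.9 / 1752
Rc = 0.62 kN

0.62


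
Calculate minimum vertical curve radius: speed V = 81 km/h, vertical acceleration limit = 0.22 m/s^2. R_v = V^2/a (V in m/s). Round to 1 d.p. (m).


Convert speed: V = 81 / 3.6 = 22.5 m/s
V^2 = 506.25 m^2/s^2
R_v = 506.25 / 0.22
R_v = 2301.1 m

2301.1


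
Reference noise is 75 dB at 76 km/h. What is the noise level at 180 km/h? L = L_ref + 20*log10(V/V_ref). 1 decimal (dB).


V/V_ref = 180 / 76 = 2.368421
log10(2.368421) = 0.374459
20 * 0.374459 = 7.4892
L = 75 + 7.4892 = 82.5 dB

82.5


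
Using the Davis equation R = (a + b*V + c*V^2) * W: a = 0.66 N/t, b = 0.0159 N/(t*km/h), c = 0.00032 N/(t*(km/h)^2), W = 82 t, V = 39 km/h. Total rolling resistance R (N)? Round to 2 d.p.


b*V = 0.0159 * 39 = 0.6201
c*V^2 = 0.00032 * 1521 = 0.48672
R_per_t = 0.66 + 0.6201 + 0.48672 = 1.76682 N/t
R_total = 1.76682 * 82 = 144.88 N

144.88


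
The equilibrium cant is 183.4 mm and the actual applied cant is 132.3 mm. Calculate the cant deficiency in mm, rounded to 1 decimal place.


Cant deficiency = equilibrium cant - actual cant
CD = 183.4 - 132.3
CD = 51.1 mm

51.1


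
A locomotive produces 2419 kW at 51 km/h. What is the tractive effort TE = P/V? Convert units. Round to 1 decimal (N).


Convert: P = 2419 kW = 2419000 W
V = 51 / 3.6 = 14.1667 m/s
TE = 2419000 / 14.1667
TE = 170752.9 N

170752.9


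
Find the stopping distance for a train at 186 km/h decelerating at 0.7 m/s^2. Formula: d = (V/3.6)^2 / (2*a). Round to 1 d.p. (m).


Convert speed: V = 186 / 3.6 = 51.6667 m/s
V^2 = 2669.4444
d = 2669.4444 / (2 * 0.7)
d = 2669.4444 / 1.4
d = 1906.7 m

1906.7


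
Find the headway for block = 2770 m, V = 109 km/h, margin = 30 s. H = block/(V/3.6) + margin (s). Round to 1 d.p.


V = 109 / 3.6 = 30.2778 m/s
Block traversal time = 2770 / 30.2778 = 91.4862 s
Headway = 91.4862 + 30
Headway = 121.5 s

121.5


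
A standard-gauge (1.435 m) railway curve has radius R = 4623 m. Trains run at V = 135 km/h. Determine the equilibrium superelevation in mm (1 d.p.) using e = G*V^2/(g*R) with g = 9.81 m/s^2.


Convert speed: V = 135 / 3.6 = 37.5 m/s
Apply formula: e = 1.435 * 37.5^2 / (9.81 * 4623)
e = 1.435 * 1406.25 / 45351.63
e = 0.044496 m = 44.5 mm

44.5


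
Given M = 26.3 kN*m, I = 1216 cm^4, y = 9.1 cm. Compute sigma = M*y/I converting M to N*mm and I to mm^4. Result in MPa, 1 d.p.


Convert units:
M = 26.3 kN*m = 26300000 N*mm
y = 9.1 cm = 91 mm
I = 1216 cm^4 = 12160000 mm^4
sigma = 26300000 * 91 / 12160000
sigma = 196.8 MPa

196.8


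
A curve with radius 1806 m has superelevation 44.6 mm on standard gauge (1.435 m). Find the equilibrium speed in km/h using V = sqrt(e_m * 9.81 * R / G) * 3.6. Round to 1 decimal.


Convert cant: e = 44.6 mm = 0.0446 m
V_ms = sqrt(0.0446 * 9.81 * 1806 / 1.435)
V_ms = sqrt(550.642478) = 23.4658 m/s
V = 23.4658 * 3.6 = 84.5 km/h

84.5


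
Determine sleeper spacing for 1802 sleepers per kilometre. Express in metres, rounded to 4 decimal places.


Spacing = 1000 m / number of sleepers
Spacing = 1000 / 1802
Spacing = 0.5549 m

0.5549


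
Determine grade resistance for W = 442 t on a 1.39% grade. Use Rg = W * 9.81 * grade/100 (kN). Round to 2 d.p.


Rg = W * 9.81 * grade / 100
Rg = 442 * 9.81 * 1.39 / 100
Rg = 4336.02 * 0.0139
Rg = 60.27 kN

60.27


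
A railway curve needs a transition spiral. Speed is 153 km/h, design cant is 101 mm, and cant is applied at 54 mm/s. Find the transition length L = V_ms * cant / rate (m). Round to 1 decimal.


Convert speed: V = 153 / 3.6 = 42.5 m/s
L = 42.5 * 101 / 54
L = 4292.5 / 54
L = 79.5 m

79.5


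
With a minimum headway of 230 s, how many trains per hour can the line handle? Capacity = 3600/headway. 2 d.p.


Capacity = 3600 / headway
Capacity = 3600 / 230
Capacity = 15.65 trains/hour

15.65


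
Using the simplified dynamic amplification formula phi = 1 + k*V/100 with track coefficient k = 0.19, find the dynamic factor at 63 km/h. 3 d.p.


phi = 1 + k * V / 100
phi = 1 + 0.19 * 63 / 100
phi = 1 + 0.1197
phi = 1.120

1.120


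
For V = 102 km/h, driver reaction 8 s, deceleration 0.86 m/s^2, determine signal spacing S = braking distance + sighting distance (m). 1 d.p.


V = 102 / 3.6 = 28.3333 m/s
Braking distance = 28.3333^2 / (2*0.86) = 466.7313 m
Sighting distance = 28.3333 * 8 = 226.6667 m
S = 466.7313 + 226.6667 = 693.4 m

693.4


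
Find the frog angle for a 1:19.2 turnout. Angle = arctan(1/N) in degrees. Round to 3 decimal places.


1/N = 1/19.2 = 0.052083
angle = arctan(0.052083) = 0.052036 rad
angle = 0.052036 * 180/pi = 2.981 degrees

2.981


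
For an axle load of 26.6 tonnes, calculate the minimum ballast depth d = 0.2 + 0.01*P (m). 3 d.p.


d = 0.2 + 0.01 * 26.6
d = 0.2 + 0.266
d = 0.466 m

0.466


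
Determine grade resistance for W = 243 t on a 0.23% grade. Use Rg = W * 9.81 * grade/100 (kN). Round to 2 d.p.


Rg = W * 9.81 * grade / 100
Rg = 243 * 9.81 * 0.23 / 100
Rg = 2383.83 * 0.0023
Rg = 5.48 kN

5.48


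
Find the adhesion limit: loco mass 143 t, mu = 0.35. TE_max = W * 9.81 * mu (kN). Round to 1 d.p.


TE_max = W * g * mu
TE_max = 143 * 9.81 * 0.35
TE_max = 1402.83 * 0.35
TE_max = 491.0 kN

491.0


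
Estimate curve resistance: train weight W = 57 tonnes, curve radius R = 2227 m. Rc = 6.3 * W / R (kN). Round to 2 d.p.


Rc = 6.3 * W / R
Rc = 6.3 * 57 / 2227
Rc = 359.1 / 2227
Rc = 0.16 kN

0.16


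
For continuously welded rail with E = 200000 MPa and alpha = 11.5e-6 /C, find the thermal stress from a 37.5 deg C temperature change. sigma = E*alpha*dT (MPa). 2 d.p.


sigma = E * alpha * dT
sigma = 200000 * 11.5e-6 * 37.5
sigma = 2.3 * 37.5
sigma = 86.25 MPa

86.25


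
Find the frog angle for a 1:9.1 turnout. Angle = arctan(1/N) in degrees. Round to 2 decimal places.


1/N = 1/9.1 = 0.10989
angle = arctan(0.10989) = 0.109451 rad
angle = 0.109451 * 180/pi = 6.27 degrees

6.27


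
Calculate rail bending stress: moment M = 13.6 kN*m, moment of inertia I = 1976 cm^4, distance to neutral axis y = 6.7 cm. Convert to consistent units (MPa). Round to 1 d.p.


Convert units:
M = 13.6 kN*m = 13600000 N*mm
y = 6.7 cm = 67 mm
I = 1976 cm^4 = 19760000 mm^4
sigma = 13600000 * 67 / 19760000
sigma = 46.1 MPa

46.1


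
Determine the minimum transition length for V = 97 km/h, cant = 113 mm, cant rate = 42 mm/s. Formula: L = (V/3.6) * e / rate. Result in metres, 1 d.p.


Convert speed: V = 97 / 3.6 = 26.9444 m/s
L = 26.9444 * 113 / 42
L = 3044.7222 / 42
L = 72.5 m

72.5


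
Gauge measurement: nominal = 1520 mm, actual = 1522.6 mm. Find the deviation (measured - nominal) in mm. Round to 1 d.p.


Deviation = measured - nominal
Deviation = 1522.6 - 1520
Deviation = 2.6 mm

2.6


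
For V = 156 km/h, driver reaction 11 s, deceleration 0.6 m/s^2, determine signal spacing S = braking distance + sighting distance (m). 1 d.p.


V = 156 / 3.6 = 43.3333 m/s
Braking distance = 43.3333^2 / (2*0.6) = 1564.8148 m
Sighting distance = 43.3333 * 11 = 476.6667 m
S = 1564.8148 + 476.6667 = 2041.5 m

2041.5


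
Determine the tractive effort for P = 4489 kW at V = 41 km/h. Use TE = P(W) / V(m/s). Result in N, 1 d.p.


Convert: P = 4489 kW = 4489000 W
V = 41 / 3.6 = 11.3889 m/s
TE = 4489000 / 11.3889
TE = 394156.1 N

394156.1


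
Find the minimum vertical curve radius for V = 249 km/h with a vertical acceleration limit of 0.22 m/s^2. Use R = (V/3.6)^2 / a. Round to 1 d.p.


Convert speed: V = 249 / 3.6 = 69.1667 m/s
V^2 = 4784.0278 m^2/s^2
R_v = 4784.0278 / 0.22
R_v = 21745.6 m

21745.6


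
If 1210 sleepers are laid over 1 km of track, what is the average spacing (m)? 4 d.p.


Spacing = 1000 m / number of sleepers
Spacing = 1000 / 1210
Spacing = 0.8264 m

0.8264


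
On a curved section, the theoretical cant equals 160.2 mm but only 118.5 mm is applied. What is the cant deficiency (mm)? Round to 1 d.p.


Cant deficiency = equilibrium cant - actual cant
CD = 160.2 - 118.5
CD = 41.7 mm

41.7


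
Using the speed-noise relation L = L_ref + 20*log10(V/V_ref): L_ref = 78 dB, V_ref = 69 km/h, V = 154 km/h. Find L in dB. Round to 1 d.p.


V/V_ref = 154 / 69 = 2.231884
log10(2.231884) = 0.348672
20 * 0.348672 = 6.9734
L = 78 + 6.9734 = 85.0 dB

85.0


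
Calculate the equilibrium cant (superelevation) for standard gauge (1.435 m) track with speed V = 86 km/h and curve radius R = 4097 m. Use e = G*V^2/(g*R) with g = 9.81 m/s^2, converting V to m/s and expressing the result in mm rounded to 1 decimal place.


Convert speed: V = 86 / 3.6 = 23.8889 m/s
Apply formula: e = 1.435 * 23.8889^2 / (9.81 * 4097)
e = 1.435 * 570.679 / 40191.57
e = 0.020376 m = 20.4 mm

20.4


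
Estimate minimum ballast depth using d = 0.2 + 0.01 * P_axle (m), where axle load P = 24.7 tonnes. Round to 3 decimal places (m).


d = 0.2 + 0.01 * 24.7
d = 0.2 + 0.247
d = 0.447 m

0.447


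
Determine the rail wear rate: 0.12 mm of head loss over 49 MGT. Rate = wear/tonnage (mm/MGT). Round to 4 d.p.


Wear rate = total wear / cumulative tonnage
Rate = 0.12 / 49
Rate = 0.0024 mm/MGT

0.0024


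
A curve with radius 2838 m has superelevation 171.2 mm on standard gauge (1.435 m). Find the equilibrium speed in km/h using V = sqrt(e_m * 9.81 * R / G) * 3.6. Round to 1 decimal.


Convert cant: e = 171.2 mm = 0.1712 m
V_ms = sqrt(0.1712 * 9.81 * 2838 / 1.435)
V_ms = sqrt(3321.49236) = 57.6324 m/s
V = 57.6324 * 3.6 = 207.5 km/h

207.5


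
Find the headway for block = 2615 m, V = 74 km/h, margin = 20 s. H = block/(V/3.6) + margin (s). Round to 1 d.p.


V = 74 / 3.6 = 20.5556 m/s
Block traversal time = 2615 / 20.5556 = 127.2162 s
Headway = 127.2162 + 20
Headway = 147.2 s

147.2


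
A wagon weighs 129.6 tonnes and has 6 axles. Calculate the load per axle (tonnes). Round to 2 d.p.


Load per axle = total weight / number of axles
Load = 129.6 / 6
Load = 21.60 tonnes

21.60


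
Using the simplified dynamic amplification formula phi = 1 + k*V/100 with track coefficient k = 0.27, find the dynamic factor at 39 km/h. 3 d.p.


phi = 1 + k * V / 100
phi = 1 + 0.27 * 39 / 100
phi = 1 + 0.1053
phi = 1.105

1.105


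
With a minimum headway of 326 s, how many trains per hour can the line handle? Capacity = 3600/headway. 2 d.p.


Capacity = 3600 / headway
Capacity = 3600 / 326
Capacity = 11.04 trains/hour

11.04


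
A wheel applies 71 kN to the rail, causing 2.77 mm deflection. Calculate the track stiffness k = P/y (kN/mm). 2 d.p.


Track stiffness k = P / y
k = 71 / 2.77
k = 25.63 kN/mm

25.63


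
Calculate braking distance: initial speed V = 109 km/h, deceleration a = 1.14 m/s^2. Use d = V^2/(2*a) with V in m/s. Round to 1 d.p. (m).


Convert speed: V = 109 / 3.6 = 30.2778 m/s
V^2 = 916.7438
d = 916.7438 / (2 * 1.14)
d = 916.7438 / 2.28
d = 402.1 m

402.1


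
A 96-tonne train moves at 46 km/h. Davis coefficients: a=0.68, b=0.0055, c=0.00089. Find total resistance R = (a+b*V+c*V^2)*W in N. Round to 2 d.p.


b*V = 0.0055 * 46 = 0.253
c*V^2 = 0.00089 * 2116 = 1.88324
R_per_t = 0.68 + 0.253 + 1.88324 = 2.81624 N/t
R_total = 2.81624 * 96 = 270.36 N

270.36


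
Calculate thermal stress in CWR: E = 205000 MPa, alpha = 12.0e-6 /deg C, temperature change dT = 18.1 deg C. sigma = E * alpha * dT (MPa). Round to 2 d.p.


sigma = E * alpha * dT
sigma = 205000 * 12.0e-6 * 18.1
sigma = 2.46 * 18.1
sigma = 44.53 MPa

44.53


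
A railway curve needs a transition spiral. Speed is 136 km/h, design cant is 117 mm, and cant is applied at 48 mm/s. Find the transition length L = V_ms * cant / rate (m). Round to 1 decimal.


Convert speed: V = 136 / 3.6 = 37.7778 m/s
L = 37.7778 * 117 / 48
L = 4420.0 / 48
L = 92.1 m

92.1


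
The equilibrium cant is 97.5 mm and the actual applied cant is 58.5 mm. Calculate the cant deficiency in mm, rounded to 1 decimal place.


Cant deficiency = equilibrium cant - actual cant
CD = 97.5 - 58.5
CD = 39.0 mm

39.0


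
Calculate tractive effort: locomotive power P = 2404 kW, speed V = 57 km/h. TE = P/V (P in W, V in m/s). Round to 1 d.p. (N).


Convert: P = 2404 kW = 2404000 W
V = 57 / 3.6 = 15.8333 m/s
TE = 2404000 / 15.8333
TE = 151831.6 N

151831.6


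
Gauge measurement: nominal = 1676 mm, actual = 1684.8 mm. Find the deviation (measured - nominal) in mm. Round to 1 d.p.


Deviation = measured - nominal
Deviation = 1684.8 - 1676
Deviation = 8.8 mm

8.8


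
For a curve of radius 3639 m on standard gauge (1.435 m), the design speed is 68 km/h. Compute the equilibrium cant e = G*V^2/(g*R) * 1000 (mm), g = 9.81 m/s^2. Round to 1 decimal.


Convert speed: V = 68 / 3.6 = 18.8889 m/s
Apply formula: e = 1.435 * 18.8889^2 / (9.81 * 3639)
e = 1.435 * 356.7901 / 35698.59
e = 0.014342 m = 14.3 mm

14.3


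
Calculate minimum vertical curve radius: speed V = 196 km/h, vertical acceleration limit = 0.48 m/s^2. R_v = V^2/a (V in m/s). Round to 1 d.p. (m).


Convert speed: V = 196 / 3.6 = 54.4444 m/s
V^2 = 2964.1975 m^2/s^2
R_v = 2964.1975 / 0.48
R_v = 6175.4 m

6175.4


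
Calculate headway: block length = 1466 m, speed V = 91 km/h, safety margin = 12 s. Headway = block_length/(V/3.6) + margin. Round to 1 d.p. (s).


V = 91 / 3.6 = 25.2778 m/s
Block traversal time = 1466 / 25.2778 = 57.9956 s
Headway = 57.9956 + 12
Headway = 70.0 s

70.0


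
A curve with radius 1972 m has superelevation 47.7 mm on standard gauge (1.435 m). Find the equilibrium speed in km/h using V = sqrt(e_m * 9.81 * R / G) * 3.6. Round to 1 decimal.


Convert cant: e = 47.7 mm = 0.0477 m
V_ms = sqrt(0.0477 * 9.81 * 1972 / 1.435)
V_ms = sqrt(643.046525) = 25.3584 m/s
V = 25.3584 * 3.6 = 91.3 km/h

91.3


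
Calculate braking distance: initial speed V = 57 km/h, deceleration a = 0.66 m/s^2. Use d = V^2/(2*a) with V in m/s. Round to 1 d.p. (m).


Convert speed: V = 57 / 3.6 = 15.8333 m/s
V^2 = 250.6944
d = 250.6944 / (2 * 0.66)
d = 250.6944 / 1.32
d = 189.9 m

189.9


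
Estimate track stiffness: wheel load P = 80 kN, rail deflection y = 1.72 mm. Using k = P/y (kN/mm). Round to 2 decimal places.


Track stiffness k = P / y
k = 80 / 1.72
k = 46.51 kN/mm

46.51


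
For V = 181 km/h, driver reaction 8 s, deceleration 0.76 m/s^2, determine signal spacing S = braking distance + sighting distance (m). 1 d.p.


V = 181 / 3.6 = 50.2778 m/s
Braking distance = 50.2778^2 / (2*0.76) = 1663.0625 m
Sighting distance = 50.2778 * 8 = 402.2222 m
S = 1663.0625 + 402.2222 = 2065.3 m

2065.3


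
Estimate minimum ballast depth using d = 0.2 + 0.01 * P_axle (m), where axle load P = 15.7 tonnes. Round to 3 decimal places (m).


d = 0.2 + 0.01 * 15.7
d = 0.2 + 0.157
d = 0.357 m

0.357


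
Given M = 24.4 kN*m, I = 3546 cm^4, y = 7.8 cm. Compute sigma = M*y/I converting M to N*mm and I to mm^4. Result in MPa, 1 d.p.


Convert units:
M = 24.4 kN*m = 24400000 N*mm
y = 7.8 cm = 78 mm
I = 3546 cm^4 = 35460000 mm^4
sigma = 24400000 * 78 / 35460000
sigma = 53.7 MPa

53.7


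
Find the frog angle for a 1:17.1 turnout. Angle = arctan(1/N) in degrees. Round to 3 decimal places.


1/N = 1/17.1 = 0.05848
angle = arctan(0.05848) = 0.058413 rad
angle = 0.058413 * 180/pi = 3.347 degrees

3.347


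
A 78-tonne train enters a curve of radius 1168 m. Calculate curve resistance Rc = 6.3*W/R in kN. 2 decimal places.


Rc = 6.3 * W / R
Rc = 6.3 * 78 / 1168
Rc = 491.4 / 1168
Rc = 0.42 kN

0.42


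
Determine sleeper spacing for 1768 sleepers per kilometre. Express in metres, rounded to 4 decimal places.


Spacing = 1000 m / number of sleepers
Spacing = 1000 / 1768
Spacing = 0.5656 m

0.5656


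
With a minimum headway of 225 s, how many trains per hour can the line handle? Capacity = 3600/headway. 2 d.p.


Capacity = 3600 / headway
Capacity = 3600 / 225
Capacity = 16.00 trains/hour

16.00


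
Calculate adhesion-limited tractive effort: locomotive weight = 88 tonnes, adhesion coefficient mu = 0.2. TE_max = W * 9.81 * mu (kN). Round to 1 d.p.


TE_max = W * g * mu
TE_max = 88 * 9.81 * 0.2
TE_max = 863.28 * 0.2
TE_max = 172.7 kN

172.7


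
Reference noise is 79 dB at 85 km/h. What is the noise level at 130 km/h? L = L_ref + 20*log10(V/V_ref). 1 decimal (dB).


V/V_ref = 130 / 85 = 1.529412
log10(1.529412) = 0.184524
20 * 0.184524 = 3.6905
L = 79 + 3.6905 = 82.7 dB

82.7


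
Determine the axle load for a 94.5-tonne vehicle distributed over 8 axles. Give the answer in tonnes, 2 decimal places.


Load per axle = total weight / number of axles
Load = 94.5 / 8
Load = 11.81 tonnes

11.81


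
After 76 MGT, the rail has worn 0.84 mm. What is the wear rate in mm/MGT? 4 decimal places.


Wear rate = total wear / cumulative tonnage
Rate = 0.84 / 76
Rate = 0.0111 mm/MGT

0.0111


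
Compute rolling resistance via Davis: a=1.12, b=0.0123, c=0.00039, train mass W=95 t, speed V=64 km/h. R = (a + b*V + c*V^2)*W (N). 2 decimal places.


b*V = 0.0123 * 64 = 0.7872
c*V^2 = 0.00039 * 4096 = 1.59744
R_per_t = 1.12 + 0.7872 + 1.59744 = 3.50464 N/t
R_total = 3.50464 * 95 = 332.94 N

332.94


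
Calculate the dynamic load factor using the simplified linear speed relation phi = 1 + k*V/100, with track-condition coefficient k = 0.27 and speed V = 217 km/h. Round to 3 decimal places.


phi = 1 + k * V / 100
phi = 1 + 0.27 * 217 / 100
phi = 1 + 0.5859
phi = 1.586

1.586


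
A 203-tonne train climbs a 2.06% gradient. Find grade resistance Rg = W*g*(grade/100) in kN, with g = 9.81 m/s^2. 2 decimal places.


Rg = W * 9.81 * grade / 100
Rg = 203 * 9.81 * 2.06 / 100
Rg = 1991.43 * 0.0206
Rg = 41.02 kN

41.02


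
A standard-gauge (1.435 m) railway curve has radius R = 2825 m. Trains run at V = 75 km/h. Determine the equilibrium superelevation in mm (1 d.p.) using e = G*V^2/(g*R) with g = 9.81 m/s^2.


Convert speed: V = 75 / 3.6 = 20.8333 m/s
Apply formula: e = 1.435 * 20.8333^2 / (9.81 * 2825)
e = 1.435 * 434.0278 / 27713.25
e = 0.022474 m = 22.5 mm

22.5


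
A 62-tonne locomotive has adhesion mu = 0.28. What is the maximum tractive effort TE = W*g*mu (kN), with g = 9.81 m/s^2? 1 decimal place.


TE_max = W * g * mu
TE_max = 62 * 9.81 * 0.28
TE_max = 608.22 * 0.28
TE_max = 170.3 kN

170.3


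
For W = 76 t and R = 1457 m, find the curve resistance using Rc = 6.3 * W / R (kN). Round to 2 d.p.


Rc = 6.3 * W / R
Rc = 6.3 * 76 / 1457
Rc = 478.8 / 1457
Rc = 0.33 kN

0.33


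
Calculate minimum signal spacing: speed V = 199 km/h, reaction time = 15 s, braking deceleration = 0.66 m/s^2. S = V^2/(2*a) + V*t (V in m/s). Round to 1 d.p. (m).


V = 199 / 3.6 = 55.2778 m/s
Braking distance = 55.2778^2 / (2*0.66) = 2314.8733 m
Sighting distance = 55.2778 * 15 = 829.1667 m
S = 2314.8733 + 829.1667 = 3144.0 m

3144.0


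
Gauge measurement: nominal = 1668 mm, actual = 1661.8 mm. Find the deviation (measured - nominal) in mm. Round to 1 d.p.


Deviation = measured - nominal
Deviation = 1661.8 - 1668
Deviation = -6.2 mm

-6.2


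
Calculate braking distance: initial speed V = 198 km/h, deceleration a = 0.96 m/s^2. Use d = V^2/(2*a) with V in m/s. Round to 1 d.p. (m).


Convert speed: V = 198 / 3.6 = 55.0 m/s
V^2 = 3025.0
d = 3025.0 / (2 * 0.96)
d = 3025.0 / 1.92
d = 1575.5 m

1575.5


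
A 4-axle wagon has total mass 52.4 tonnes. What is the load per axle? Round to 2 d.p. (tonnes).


Load per axle = total weight / number of axles
Load = 52.4 / 4
Load = 13.10 tonnes

13.10


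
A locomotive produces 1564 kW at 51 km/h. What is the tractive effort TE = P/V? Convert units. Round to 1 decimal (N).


Convert: P = 1564 kW = 1564000 W
V = 51 / 3.6 = 14.1667 m/s
TE = 1564000 / 14.1667
TE = 110400.0 N

110400.0


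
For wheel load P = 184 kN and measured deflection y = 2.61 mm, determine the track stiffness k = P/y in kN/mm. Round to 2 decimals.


Track stiffness k = P / y
k = 184 / 2.61
k = 70.50 kN/mm

70.50


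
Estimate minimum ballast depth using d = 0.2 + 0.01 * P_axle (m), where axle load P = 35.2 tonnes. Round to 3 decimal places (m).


d = 0.2 + 0.01 * 35.2
d = 0.2 + 0.352
d = 0.552 m

0.552


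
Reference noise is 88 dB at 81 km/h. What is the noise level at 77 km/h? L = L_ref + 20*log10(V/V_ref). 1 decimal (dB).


V/V_ref = 77 / 81 = 0.950617
log10(0.950617) = -0.021994
20 * -0.021994 = -0.4399
L = 88 + -0.4399 = 87.6 dB

87.6


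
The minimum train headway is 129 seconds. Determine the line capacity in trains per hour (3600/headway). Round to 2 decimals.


Capacity = 3600 / headway
Capacity = 3600 / 129
Capacity = 27.91 trains/hour

27.91


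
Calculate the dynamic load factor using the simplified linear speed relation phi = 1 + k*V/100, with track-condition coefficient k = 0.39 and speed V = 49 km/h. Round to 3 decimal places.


phi = 1 + k * V / 100
phi = 1 + 0.39 * 49 / 100
phi = 1 + 0.1911
phi = 1.191

1.191


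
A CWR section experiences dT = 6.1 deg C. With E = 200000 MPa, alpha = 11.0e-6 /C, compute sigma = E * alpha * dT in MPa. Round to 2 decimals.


sigma = E * alpha * dT
sigma = 200000 * 11.0e-6 * 6.1
sigma = 2.2 * 6.1
sigma = 13.42 MPa

13.42


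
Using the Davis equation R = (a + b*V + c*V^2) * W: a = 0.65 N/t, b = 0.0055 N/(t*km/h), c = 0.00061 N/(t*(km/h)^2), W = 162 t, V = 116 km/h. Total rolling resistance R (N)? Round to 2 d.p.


b*V = 0.0055 * 116 = 0.638
c*V^2 = 0.00061 * 13456 = 8.20816
R_per_t = 0.65 + 0.638 + 8.20816 = 9.49616 N/t
R_total = 9.49616 * 162 = 1538.38 N

1538.38


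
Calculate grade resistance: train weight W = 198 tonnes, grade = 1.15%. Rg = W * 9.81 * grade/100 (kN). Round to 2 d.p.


Rg = W * 9.81 * grade / 100
Rg = 198 * 9.81 * 1.15 / 100
Rg = 1942.38 * 0.0115
Rg = 22.34 kN

22.34


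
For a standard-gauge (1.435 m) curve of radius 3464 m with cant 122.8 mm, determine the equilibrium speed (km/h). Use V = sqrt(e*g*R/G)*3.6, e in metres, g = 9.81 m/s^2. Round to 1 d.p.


Convert cant: e = 122.8 mm = 0.1228 m
V_ms = sqrt(0.1228 * 9.81 * 3464 / 1.435)
V_ms = sqrt(2907.992998) = 53.9258 m/s
V = 53.9258 * 3.6 = 194.1 km/h

194.1


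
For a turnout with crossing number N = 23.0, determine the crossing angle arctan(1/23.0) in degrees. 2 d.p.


1/N = 1/23.0 = 0.043478
angle = arctan(0.043478) = 0.043451 rad
angle = 0.043451 * 180/pi = 2.49 degrees

2.49


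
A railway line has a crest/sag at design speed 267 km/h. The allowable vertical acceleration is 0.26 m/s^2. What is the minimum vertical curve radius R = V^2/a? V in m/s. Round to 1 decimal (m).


Convert speed: V = 267 / 3.6 = 74.1667 m/s
V^2 = 5500.6944 m^2/s^2
R_v = 5500.6944 / 0.26
R_v = 21156.5 m

21156.5


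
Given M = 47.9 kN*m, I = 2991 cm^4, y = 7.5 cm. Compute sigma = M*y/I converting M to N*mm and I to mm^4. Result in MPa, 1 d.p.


Convert units:
M = 47.9 kN*m = 47900000 N*mm
y = 7.5 cm = 75 mm
I = 2991 cm^4 = 29910000 mm^4
sigma = 47900000 * 75 / 29910000
sigma = 120.1 MPa

120.1


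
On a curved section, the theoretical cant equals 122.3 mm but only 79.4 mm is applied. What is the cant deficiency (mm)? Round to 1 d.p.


Cant deficiency = equilibrium cant - actual cant
CD = 122.3 - 79.4
CD = 42.9 mm

42.9


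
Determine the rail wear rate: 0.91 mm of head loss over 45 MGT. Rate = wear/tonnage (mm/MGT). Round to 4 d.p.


Wear rate = total wear / cumulative tonnage
Rate = 0.91 / 45
Rate = 0.0202 mm/MGT

0.0202


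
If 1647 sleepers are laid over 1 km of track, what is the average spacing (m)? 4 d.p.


Spacing = 1000 m / number of sleepers
Spacing = 1000 / 1647
Spacing = 0.6072 m

0.6072


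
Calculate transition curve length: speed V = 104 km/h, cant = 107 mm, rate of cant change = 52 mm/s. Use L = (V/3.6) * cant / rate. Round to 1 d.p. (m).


Convert speed: V = 104 / 3.6 = 28.8889 m/s
L = 28.8889 * 107 / 52
L = 3091.1111 / 52
L = 59.4 m

59.4


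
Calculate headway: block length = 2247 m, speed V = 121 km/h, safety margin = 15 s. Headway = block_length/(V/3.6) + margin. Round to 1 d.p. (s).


V = 121 / 3.6 = 33.6111 m/s
Block traversal time = 2247 / 33.6111 = 66.8529 s
Headway = 66.8529 + 15
Headway = 81.9 s

81.9


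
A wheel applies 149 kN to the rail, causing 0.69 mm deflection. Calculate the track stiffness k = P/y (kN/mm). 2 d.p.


Track stiffness k = P / y
k = 149 / 0.69
k = 215.94 kN/mm

215.94


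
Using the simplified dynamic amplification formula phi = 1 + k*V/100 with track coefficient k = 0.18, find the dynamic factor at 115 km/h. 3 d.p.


phi = 1 + k * V / 100
phi = 1 + 0.18 * 115 / 100
phi = 1 + 0.207
phi = 1.207

1.207


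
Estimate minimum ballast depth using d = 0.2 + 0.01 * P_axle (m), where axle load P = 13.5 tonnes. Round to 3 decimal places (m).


d = 0.2 + 0.01 * 13.5
d = 0.2 + 0.135
d = 0.335 m

0.335


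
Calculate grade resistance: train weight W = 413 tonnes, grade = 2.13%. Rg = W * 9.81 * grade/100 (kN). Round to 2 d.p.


Rg = W * 9.81 * grade / 100
Rg = 413 * 9.81 * 2.13 / 100
Rg = 4051.53 * 0.0213
Rg = 86.30 kN

86.30


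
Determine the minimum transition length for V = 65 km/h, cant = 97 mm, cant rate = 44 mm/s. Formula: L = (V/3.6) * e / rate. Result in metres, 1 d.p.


Convert speed: V = 65 / 3.6 = 18.0556 m/s
L = 18.0556 * 97 / 44
L = 1751.3889 / 44
L = 39.8 m

39.8


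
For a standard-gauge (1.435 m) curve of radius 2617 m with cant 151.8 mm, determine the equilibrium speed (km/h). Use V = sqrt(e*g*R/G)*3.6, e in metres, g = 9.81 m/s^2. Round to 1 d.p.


Convert cant: e = 151.8 mm = 0.1518 m
V_ms = sqrt(0.1518 * 9.81 * 2617 / 1.435)
V_ms = sqrt(2715.767586) = 52.113 m/s
V = 52.113 * 3.6 = 187.6 km/h

187.6


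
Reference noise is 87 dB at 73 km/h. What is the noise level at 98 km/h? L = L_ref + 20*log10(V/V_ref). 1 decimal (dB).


V/V_ref = 98 / 73 = 1.342466
log10(1.342466) = 0.127903
20 * 0.127903 = 2.5581
L = 87 + 2.5581 = 89.6 dB

89.6


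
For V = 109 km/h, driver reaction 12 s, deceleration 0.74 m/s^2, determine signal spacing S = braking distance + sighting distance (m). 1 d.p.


V = 109 / 3.6 = 30.2778 m/s
Braking distance = 30.2778^2 / (2*0.74) = 619.4215 m
Sighting distance = 30.2778 * 12 = 363.3333 m
S = 619.4215 + 363.3333 = 982.8 m

982.8


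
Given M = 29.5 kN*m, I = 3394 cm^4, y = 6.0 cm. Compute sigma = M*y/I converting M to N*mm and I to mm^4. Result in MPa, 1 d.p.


Convert units:
M = 29.5 kN*m = 29500000 N*mm
y = 6.0 cm = 60 mm
I = 3394 cm^4 = 33940000 mm^4
sigma = 29500000 * 60 / 33940000
sigma = 52.2 MPa

52.2


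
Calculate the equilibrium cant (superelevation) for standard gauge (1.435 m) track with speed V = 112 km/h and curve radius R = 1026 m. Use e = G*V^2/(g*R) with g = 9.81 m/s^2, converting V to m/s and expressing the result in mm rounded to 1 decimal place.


Convert speed: V = 112 / 3.6 = 31.1111 m/s
Apply formula: e = 1.435 * 31.1111^2 / (9.81 * 1026)
e = 1.435 * 967.9012 / 10065.06
e = 0.137996 m = 138.0 mm

138.0


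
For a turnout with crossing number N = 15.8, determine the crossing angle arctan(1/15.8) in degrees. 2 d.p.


1/N = 1/15.8 = 0.063291
angle = arctan(0.063291) = 0.063207 rad
angle = 0.063207 * 180/pi = 3.62 degrees

3.62


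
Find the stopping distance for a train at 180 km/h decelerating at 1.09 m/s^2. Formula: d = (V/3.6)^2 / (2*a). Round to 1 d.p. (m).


Convert speed: V = 180 / 3.6 = 50.0 m/s
V^2 = 2500.0
d = 2500.0 / (2 * 1.09)
d = 2500.0 / 2.18
d = 1146.8 m

1146.8


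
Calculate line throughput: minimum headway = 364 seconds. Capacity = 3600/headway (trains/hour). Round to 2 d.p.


Capacity = 3600 / headway
Capacity = 3600 / 364
Capacity = 9.89 trains/hour

9.89


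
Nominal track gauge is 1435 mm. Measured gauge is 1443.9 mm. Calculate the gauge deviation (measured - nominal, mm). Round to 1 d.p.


Deviation = measured - nominal
Deviation = 1443.9 - 1435
Deviation = 8.9 mm

8.9


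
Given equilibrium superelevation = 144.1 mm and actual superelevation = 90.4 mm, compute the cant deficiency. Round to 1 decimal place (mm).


Cant deficiency = equilibrium cant - actual cant
CD = 144.1 - 90.4
CD = 53.7 mm

53.7


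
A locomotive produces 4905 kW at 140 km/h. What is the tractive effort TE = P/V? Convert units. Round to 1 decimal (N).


Convert: P = 4905 kW = 4905000 W
V = 140 / 3.6 = 38.8889 m/s
TE = 4905000 / 38.8889
TE = 126128.6 N

126128.6


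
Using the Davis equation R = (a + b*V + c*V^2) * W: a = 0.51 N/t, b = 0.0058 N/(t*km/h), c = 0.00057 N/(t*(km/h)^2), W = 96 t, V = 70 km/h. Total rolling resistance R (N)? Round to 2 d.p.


b*V = 0.0058 * 70 = 0.406
c*V^2 = 0.00057 * 4900 = 2.793
R_per_t = 0.51 + 0.406 + 2.793 = 3.709 N/t
R_total = 3.709 * 96 = 356.06 N

356.06


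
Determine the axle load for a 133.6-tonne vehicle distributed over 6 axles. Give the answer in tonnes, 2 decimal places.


Load per axle = total weight / number of axles
Load = 133.6 / 6
Load = 22.27 tonnes

22.27


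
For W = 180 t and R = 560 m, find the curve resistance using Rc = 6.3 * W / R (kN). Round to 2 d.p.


Rc = 6.3 * W / R
Rc = 6.3 * 180 / 560
Rc = 1134.0 / 560
Rc = 2.03 kN

2.03


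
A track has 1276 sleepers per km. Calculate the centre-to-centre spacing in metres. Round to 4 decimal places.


Spacing = 1000 m / number of sleepers
Spacing = 1000 / 1276
Spacing = 0.7837 m

0.7837


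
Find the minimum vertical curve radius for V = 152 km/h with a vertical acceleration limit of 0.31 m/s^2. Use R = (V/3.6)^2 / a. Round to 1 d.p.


Convert speed: V = 152 / 3.6 = 42.2222 m/s
V^2 = 1782.716 m^2/s^2
R_v = 1782.716 / 0.31
R_v = 5750.7 m

5750.7


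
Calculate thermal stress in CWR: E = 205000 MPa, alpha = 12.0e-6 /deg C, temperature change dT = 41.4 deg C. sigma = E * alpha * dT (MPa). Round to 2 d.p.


sigma = E * alpha * dT
sigma = 205000 * 12.0e-6 * 41.4
sigma = 2.46 * 41.4
sigma = 101.84 MPa

101.84


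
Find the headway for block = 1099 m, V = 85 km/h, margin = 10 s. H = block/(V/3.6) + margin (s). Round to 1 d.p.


V = 85 / 3.6 = 23.6111 m/s
Block traversal time = 1099 / 23.6111 = 46.5459 s
Headway = 46.5459 + 10
Headway = 56.5 s

56.5


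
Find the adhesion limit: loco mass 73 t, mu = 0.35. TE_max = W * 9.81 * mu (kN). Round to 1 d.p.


TE_max = W * g * mu
TE_max = 73 * 9.81 * 0.35
TE_max = 716.13 * 0.35
TE_max = 250.6 kN

250.6


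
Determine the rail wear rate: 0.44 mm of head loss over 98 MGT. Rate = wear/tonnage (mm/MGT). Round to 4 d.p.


Wear rate = total wear / cumulative tonnage
Rate = 0.44 / 98
Rate = 0.0045 mm/MGT

0.0045


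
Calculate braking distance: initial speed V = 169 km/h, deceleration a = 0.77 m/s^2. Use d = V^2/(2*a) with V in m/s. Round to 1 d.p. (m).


Convert speed: V = 169 / 3.6 = 46.9444 m/s
V^2 = 2203.7809
d = 2203.7809 / (2 * 0.77)
d = 2203.7809 / 1.54
d = 1431.0 m

1431.0


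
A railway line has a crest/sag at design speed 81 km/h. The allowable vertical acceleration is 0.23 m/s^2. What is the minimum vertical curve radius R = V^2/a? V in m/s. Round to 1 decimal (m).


Convert speed: V = 81 / 3.6 = 22.5 m/s
V^2 = 506.25 m^2/s^2
R_v = 506.25 / 0.23
R_v = 2201.1 m

2201.1


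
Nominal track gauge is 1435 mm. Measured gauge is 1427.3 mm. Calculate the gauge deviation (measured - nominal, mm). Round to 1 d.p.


Deviation = measured - nominal
Deviation = 1427.3 - 1435
Deviation = -7.7 mm

-7.7


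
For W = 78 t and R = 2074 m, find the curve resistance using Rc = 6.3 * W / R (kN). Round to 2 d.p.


Rc = 6.3 * W / R
Rc = 6.3 * 78 / 2074
Rc = 491.4 / 2074
Rc = 0.24 kN

0.24


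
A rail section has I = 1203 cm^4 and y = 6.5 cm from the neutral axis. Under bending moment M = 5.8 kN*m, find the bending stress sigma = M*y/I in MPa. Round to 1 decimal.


Convert units:
M = 5.8 kN*m = 5800000 N*mm
y = 6.5 cm = 65 mm
I = 1203 cm^4 = 12030000 mm^4
sigma = 5800000 * 65 / 12030000
sigma = 31.3 MPa

31.3


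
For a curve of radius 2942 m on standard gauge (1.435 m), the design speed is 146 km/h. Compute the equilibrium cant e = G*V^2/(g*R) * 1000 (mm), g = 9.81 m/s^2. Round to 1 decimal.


Convert speed: V = 146 / 3.6 = 40.5556 m/s
Apply formula: e = 1.435 * 40.5556^2 / (9.81 * 2942)
e = 1.435 * 1644.7531 / 28861.02
e = 0.081779 m = 81.8 mm

81.8


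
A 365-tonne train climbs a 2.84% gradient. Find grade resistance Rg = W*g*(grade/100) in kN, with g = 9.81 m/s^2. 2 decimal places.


Rg = W * 9.81 * grade / 100
Rg = 365 * 9.81 * 2.84 / 100
Rg = 3580.65 * 0.0284
Rg = 101.69 kN

101.69


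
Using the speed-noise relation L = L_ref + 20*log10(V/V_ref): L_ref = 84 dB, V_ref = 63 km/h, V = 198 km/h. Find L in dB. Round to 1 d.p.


V/V_ref = 198 / 63 = 3.142857
log10(3.142857) = 0.497325
20 * 0.497325 = 9.9465
L = 84 + 9.9465 = 93.9 dB

93.9


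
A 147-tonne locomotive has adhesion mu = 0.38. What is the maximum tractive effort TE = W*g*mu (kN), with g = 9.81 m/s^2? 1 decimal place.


TE_max = W * g * mu
TE_max = 147 * 9.81 * 0.38
TE_max = 1442.07 * 0.38
TE_max = 548.0 kN

548.0


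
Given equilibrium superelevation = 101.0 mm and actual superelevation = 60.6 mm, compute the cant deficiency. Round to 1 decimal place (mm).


Cant deficiency = equilibrium cant - actual cant
CD = 101.0 - 60.6
CD = 40.4 mm

40.4


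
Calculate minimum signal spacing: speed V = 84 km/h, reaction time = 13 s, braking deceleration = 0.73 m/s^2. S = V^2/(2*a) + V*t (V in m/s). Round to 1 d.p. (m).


V = 84 / 3.6 = 23.3333 m/s
Braking distance = 23.3333^2 / (2*0.73) = 372.9072 m
Sighting distance = 23.3333 * 13 = 303.3333 m
S = 372.9072 + 303.3333 = 676.2 m

676.2


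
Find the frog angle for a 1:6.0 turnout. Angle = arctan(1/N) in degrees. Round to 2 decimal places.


1/N = 1/6.0 = 0.166667
angle = arctan(0.166667) = 0.165149 rad
angle = 0.165149 * 180/pi = 9.46 degrees

9.46


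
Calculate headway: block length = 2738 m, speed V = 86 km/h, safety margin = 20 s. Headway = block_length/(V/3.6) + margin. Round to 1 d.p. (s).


V = 86 / 3.6 = 23.8889 m/s
Block traversal time = 2738 / 23.8889 = 114.614 s
Headway = 114.614 + 20
Headway = 134.6 s

134.6


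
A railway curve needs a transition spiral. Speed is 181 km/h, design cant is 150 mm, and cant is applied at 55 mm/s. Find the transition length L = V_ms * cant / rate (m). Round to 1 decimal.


Convert speed: V = 181 / 3.6 = 50.2778 m/s
L = 50.2778 * 150 / 55
L = 7541.6667 / 55
L = 137.1 m

137.1


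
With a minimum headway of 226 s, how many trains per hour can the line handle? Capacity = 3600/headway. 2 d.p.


Capacity = 3600 / headway
Capacity = 3600 / 226
Capacity = 15.93 trains/hour

15.93


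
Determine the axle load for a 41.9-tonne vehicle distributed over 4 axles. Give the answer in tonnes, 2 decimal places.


Load per axle = total weight / number of axles
Load = 41.9 / 4
Load = 10.48 tonnes

10.48


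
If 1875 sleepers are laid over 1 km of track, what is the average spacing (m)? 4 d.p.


Spacing = 1000 m / number of sleepers
Spacing = 1000 / 1875
Spacing = 0.5333 m

0.5333


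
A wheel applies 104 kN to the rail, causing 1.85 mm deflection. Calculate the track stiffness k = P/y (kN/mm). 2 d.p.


Track stiffness k = P / y
k = 104 / 1.85
k = 56.22 kN/mm

56.22


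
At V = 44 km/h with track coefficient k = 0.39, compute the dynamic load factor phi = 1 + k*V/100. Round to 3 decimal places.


phi = 1 + k * V / 100
phi = 1 + 0.39 * 44 / 100
phi = 1 + 0.1716
phi = 1.172

1.172


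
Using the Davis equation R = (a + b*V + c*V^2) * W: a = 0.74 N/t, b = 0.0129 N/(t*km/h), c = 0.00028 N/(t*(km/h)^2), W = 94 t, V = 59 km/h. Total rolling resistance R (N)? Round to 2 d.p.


b*V = 0.0129 * 59 = 0.7611
c*V^2 = 0.00028 * 3481 = 0.97468
R_per_t = 0.74 + 0.7611 + 0.97468 = 2.47578 N/t
R_total = 2.47578 * 94 = 232.72 N

232.72
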